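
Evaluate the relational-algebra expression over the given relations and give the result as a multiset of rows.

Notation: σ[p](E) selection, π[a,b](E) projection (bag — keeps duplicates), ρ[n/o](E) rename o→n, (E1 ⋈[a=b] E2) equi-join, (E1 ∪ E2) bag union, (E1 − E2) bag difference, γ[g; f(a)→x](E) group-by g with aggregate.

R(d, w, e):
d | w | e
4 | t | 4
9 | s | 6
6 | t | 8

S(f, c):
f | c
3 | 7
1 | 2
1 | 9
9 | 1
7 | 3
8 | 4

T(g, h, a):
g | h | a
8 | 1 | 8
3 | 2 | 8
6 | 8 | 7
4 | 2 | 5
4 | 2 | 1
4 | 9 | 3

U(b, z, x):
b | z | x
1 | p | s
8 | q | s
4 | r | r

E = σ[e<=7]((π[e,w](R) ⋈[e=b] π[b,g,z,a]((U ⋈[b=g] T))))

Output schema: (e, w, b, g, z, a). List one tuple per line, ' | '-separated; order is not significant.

Subexpression sizes:
  R → 3
  π[e,w](R) → 3
  U → 3
  T → 6
  (U ⋈[b=g] T) → 4
  π[b,g,z,a]((U ⋈[b=g] T)) → 4
  (π[e,w](R) ⋈[e=b] π[b,g,z,a]((U ⋈[b=g] T))) → 4
  σ[e<=7]((π[e,w](R) ⋈[e=b] π[b,g,z,a]((U ⋈[b=g] T)))) → 3

== RESULT ==
e | w | b | g | z | a
4 | t | 4 | 4 | r | 1
4 | t | 4 | 4 | r | 3
4 | t | 4 | 4 | r | 5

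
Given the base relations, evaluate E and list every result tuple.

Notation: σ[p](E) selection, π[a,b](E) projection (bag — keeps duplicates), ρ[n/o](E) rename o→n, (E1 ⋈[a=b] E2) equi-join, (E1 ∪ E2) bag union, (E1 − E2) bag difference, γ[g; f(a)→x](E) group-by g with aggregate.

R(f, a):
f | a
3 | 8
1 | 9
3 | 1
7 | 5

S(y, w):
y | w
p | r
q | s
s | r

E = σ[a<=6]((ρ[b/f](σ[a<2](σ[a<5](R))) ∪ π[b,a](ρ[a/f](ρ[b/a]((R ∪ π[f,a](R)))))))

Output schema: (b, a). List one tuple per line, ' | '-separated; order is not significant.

Stepwise |·|:
  R → 4
  σ[a<5](R) → 1
  σ[a<2](σ[a<5](R)) → 1
  ρ[b/f](σ[a<2](σ[a<5](R))) → 1
  R → 4
  R → 4
  π[f,a](R) → 4
  (R ∪ π[f,a](R)) → 8
  ρ[b/a]((R ∪ π[f,a](R))) → 8
  ρ[a/f](ρ[b/a]((R ∪ π[f,a](R)))) → 8
  π[b,a](ρ[a/f](ρ[b/a]((R ∪ π[f,a](R))))) → 8
  (ρ[b/f](σ[a<2](σ[a<5](R))) ∪ π[b,a](ρ[a/f](ρ[b/a]((R ∪ π[f,a](R)))))) → 9
  σ[a<=6]((ρ[b/f](σ[a<2](σ[a<5](R))) ∪ π[b,a](ρ[a/f](ρ[b/a]((R ∪ π[f,a](R))))))) → 7

== RESULT ==
b | a
1 | 3
1 | 3
3 | 1
8 | 3
8 | 3
9 | 1
9 | 1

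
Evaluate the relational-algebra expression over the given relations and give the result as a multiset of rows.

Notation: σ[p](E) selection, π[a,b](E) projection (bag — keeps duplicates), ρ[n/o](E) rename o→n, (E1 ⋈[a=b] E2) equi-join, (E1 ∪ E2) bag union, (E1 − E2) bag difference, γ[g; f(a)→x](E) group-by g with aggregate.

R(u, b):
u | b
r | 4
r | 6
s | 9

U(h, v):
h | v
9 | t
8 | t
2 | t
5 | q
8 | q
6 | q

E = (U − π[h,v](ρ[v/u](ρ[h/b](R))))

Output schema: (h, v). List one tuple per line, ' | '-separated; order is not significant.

Stepwise |·|:
  U → 6
  R → 3
  ρ[h/b](R) → 3
  ρ[v/u](ρ[h/b](R)) → 3
  π[h,v](ρ[v/u](ρ[h/b](R))) → 3
  (U − π[h,v](ρ[v/u](ρ[h/b](R)))) → 6

== RESULT ==
h | v
2 | t
5 | q
6 | q
8 | q
8 | t
9 | t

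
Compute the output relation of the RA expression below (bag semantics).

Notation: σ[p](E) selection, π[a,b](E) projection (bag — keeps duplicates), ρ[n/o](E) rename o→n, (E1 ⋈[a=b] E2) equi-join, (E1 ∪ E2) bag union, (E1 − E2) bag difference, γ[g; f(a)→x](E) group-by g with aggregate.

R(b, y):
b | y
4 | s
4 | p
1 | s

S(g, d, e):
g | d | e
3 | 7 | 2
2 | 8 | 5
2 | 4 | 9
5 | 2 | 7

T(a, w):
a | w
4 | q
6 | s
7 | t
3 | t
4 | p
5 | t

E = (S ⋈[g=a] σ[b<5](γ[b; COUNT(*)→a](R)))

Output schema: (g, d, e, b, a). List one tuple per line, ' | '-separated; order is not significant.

Per-node cardinality:
  S → 4
  R → 3
  γ[b; COUNT(*)→a](R) → 2
  σ[b<5](γ[b; COUNT(*)→a](R)) → 2
  (S ⋈[g=a] σ[b<5](γ[b; COUNT(*)→a](R))) → 2

== RESULT ==
g | d | e | b | a
2 | 4 | 9 | 4 | 2
2 | 8 | 5 | 4 | 2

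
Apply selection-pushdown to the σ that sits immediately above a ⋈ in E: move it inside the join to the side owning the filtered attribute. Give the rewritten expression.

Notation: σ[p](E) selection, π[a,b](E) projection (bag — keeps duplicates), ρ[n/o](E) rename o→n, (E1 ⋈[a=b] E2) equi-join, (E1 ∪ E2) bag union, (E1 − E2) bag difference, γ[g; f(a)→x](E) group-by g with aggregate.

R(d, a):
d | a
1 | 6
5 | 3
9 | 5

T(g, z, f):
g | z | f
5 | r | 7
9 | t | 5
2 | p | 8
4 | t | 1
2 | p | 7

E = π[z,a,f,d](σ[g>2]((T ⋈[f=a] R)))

σ filters on g, owned by the left side.
E' = π[z,a,f,d]((σ[g>2](T) ⋈[f=a] R))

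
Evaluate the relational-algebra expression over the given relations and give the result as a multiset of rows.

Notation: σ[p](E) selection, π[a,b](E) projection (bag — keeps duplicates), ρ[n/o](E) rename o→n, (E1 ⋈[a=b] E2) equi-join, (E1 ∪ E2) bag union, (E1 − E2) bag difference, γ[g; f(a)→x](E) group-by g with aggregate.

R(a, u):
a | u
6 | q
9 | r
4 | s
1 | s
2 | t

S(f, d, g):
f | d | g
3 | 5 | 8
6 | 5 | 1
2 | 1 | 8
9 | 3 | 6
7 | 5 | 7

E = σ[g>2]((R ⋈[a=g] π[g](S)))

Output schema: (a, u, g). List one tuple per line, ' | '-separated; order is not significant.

Row counts bottom-up:
  R → 5
  S → 5
  π[g](S) → 5
  (R ⋈[a=g] π[g](S)) → 2
  σ[g>2]((R ⋈[a=g] π[g](S))) → 1

== RESULT ==
a | u | g
6 | q | 6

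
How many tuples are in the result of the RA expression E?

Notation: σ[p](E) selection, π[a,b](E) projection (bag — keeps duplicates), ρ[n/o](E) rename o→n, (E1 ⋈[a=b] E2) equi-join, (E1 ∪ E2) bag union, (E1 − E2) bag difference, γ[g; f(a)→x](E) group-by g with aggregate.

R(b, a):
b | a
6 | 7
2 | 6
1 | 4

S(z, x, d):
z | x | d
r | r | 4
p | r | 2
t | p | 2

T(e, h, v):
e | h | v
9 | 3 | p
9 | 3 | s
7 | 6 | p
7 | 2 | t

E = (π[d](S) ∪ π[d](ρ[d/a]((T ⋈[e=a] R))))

Per-node cardinality:
  S → 3
  π[d](S) → 3
  T → 4
  R → 3
  (T ⋈[e=a] R) → 2
  ρ[d/a]((T ⋈[e=a] R)) → 2
  π[d](ρ[d/a]((T ⋈[e=a] R))) → 2
  (π[d](S) ∪ π[d](ρ[d/a]((T ⋈[e=a] R)))) → 5

|E| = 5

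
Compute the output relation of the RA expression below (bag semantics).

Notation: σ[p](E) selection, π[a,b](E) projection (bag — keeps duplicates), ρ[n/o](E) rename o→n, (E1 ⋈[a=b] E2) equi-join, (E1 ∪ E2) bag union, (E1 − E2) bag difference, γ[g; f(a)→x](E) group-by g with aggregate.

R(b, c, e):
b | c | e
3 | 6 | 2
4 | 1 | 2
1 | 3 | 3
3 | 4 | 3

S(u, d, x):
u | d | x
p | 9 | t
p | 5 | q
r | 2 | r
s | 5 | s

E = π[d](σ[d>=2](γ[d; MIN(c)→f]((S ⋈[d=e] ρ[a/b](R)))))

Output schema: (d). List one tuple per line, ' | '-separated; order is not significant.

Row counts bottom-up:
  S → 4
  R → 4
  ρ[a/b](R) → 4
  (S ⋈[d=e] ρ[a/b](R)) → 2
  γ[d; MIN(c)→f]((S ⋈[d=e] ρ[a/b](R))) → 1
  σ[d>=2](γ[d; MIN(c)→f]((S ⋈[d=e] ρ[a/b](R)))) → 1
  π[d](σ[d>=2](γ[d; MIN(c)→f]((S ⋈[d=e] ρ[a/b](R))))) → 1

== RESULT ==
d
2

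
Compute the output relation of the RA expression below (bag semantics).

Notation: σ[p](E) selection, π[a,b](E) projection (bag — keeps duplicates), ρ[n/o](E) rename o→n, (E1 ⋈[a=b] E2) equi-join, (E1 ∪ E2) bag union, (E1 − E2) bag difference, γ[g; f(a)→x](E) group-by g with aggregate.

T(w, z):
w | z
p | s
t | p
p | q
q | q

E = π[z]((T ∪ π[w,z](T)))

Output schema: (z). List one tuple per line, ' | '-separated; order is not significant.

Stepwise |·|:
  T → 4
  T → 4
  π[w,z](T) → 4
  (T ∪ π[w,z](T)) → 8
  π[z]((T ∪ π[w,z](T))) → 8

== RESULT ==
z
p
p
q
q
q
q
s
s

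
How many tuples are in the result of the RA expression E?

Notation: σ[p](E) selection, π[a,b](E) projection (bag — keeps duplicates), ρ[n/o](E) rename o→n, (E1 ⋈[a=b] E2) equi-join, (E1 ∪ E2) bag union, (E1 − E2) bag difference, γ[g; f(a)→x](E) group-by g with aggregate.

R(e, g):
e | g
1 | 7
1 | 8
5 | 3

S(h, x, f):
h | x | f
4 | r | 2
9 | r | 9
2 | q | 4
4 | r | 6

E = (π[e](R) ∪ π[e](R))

Stepwise |·|:
  R → 3
  π[e](R) → 3
  R → 3
  π[e](R) → 3
  (π[e](R) ∪ π[e](R)) → 6

|E| = 6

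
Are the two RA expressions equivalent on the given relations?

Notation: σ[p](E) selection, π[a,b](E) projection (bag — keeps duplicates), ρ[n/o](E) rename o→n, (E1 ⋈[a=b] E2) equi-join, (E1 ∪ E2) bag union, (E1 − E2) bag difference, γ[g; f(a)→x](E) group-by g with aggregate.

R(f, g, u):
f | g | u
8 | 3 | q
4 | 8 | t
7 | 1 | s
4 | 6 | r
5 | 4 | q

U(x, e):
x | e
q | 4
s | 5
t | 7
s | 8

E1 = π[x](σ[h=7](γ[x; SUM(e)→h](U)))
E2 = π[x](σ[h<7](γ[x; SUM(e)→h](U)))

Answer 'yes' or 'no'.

E1 row counts bottom-up:
  U → 4
  γ[x; SUM(e)→h](U) → 3
  σ[h=7](γ[x; SUM(e)→h](U)) → 1
  π[x](σ[h=7](γ[x; SUM(e)→h](U))) → 1
E2 row counts bottom-up:
  U → 4
  γ[x; SUM(e)→h](U) → 3
  σ[h<7](γ[x; SUM(e)→h](U)) → 1
  π[x](σ[h<7](γ[x; SUM(e)→h](U))) → 1

E1 result:
x
t
E2 result:
x
q
Witness: ('t',) appears 1× in E1 but 0× in E2.

no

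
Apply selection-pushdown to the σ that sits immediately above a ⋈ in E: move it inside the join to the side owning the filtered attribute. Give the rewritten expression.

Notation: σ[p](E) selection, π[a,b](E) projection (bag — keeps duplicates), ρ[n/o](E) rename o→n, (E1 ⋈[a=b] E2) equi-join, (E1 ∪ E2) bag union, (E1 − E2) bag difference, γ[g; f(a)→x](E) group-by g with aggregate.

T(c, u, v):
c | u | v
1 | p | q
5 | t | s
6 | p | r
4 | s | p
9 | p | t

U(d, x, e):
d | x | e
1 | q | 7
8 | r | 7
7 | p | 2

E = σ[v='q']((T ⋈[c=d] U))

σ filters on v, owned by the left side.
E' = (σ[v='q'](T) ⋈[c=d] U)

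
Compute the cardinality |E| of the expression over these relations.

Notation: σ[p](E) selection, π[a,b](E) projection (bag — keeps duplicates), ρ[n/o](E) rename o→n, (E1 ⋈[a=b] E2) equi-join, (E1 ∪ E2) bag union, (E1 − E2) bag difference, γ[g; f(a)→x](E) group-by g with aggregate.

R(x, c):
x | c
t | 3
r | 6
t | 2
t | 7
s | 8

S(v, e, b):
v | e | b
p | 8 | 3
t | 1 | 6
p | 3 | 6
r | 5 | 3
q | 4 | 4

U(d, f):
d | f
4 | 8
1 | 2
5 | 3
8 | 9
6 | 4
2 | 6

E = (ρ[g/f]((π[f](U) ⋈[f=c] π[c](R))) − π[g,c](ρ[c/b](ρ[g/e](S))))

Per-node cardinality:
  U → 6
  π[f](U) → 6
  R → 5
  π[c](R) → 5
  (π[f](U) ⋈[f=c] π[c](R)) → 4
  ρ[g/f]((π[f](U) ⋈[f=c] π[c](R))) → 4
  S → 5
  ρ[g/e](S) → 5
  ρ[c/b](ρ[g/e](S)) → 5
  π[g,c](ρ[c/b](ρ[g/e](S))) → 5
  (ρ[g/f]((π[f](U) ⋈[f=c] π[c](R))) − π[g,c](ρ[c/b](ρ[g/e](S)))) → 4

|E| = 4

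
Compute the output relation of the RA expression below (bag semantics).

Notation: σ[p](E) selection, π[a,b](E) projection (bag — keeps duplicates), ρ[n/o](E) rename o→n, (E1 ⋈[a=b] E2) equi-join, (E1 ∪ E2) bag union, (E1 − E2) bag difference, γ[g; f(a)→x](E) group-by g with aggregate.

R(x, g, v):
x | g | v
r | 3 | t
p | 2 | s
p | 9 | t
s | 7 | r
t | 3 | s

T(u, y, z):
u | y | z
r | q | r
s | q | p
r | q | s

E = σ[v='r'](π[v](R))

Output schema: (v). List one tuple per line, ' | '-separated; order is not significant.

Stepwise |·|:
  R → 5
  π[v](R) → 5
  σ[v='r'](π[v](R)) → 1

== RESULT ==
v
r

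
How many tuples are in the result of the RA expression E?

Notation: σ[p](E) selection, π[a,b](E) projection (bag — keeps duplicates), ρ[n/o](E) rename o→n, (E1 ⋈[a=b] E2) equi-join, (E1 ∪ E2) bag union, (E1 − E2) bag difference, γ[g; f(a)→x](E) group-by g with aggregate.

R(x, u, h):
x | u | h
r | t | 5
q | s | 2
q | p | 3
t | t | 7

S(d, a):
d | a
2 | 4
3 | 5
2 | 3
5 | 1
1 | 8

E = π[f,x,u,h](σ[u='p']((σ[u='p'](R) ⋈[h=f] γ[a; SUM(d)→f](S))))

Row counts bottom-up:
  R → 4
  σ[u='p'](R) → 1
  S → 5
  γ[a; SUM(d)→f](S) → 5
  (σ[u='p'](R) ⋈[h=f] γ[a; SUM(d)→f](S)) → 1
  σ[u='p']((σ[u='p'](R) ⋈[h=f] γ[a; SUM(d)→f](S))) → 1
  π[f,x,u,h](σ[u='p']((σ[u='p'](R) ⋈[h=f] γ[a; SUM(d)→f](S)))) → 1

|E| = 1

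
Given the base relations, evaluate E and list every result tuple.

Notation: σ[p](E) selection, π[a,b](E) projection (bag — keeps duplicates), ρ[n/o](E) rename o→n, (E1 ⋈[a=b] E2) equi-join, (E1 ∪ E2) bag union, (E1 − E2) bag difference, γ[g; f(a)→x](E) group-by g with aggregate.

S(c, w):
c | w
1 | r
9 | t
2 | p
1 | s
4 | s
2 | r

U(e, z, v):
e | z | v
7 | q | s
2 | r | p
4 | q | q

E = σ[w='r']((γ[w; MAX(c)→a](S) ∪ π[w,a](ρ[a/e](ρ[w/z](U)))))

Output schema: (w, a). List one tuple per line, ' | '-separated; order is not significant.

Subexpression sizes:
  S → 6
  γ[w; MAX(c)→a](S) → 4
  U → 3
  ρ[w/z](U) → 3
  ρ[a/e](ρ[w/z](U)) → 3
  π[w,a](ρ[a/e](ρ[w/z](U))) → 3
  (γ[w; MAX(c)→a](S) ∪ π[w,a](ρ[a/e](ρ[w/z](U)))) → 7
  σ[w='r']((γ[w; MAX(c)→a](S) ∪ π[w,a](ρ[a/e](ρ[w/z](U))))) → 2

== RESULT ==
w | a
r | 2
r | 2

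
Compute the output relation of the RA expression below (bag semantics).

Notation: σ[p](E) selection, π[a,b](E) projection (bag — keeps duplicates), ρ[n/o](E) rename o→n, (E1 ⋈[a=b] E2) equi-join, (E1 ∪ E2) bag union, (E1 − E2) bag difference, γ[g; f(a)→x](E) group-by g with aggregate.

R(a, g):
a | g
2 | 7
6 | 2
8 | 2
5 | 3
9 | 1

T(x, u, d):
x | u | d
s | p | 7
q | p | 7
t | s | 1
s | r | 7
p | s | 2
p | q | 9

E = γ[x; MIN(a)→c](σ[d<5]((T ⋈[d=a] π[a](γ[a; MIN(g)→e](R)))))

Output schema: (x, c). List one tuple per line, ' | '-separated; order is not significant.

Stepwise |·|:
  T → 6
  R → 5
  γ[a; MIN(g)→e](R) → 5
  π[a](γ[a; MIN(g)→e](R)) → 5
  (T ⋈[d=a] π[a](γ[a; MIN(g)→e](R))) → 2
  σ[d<5]((T ⋈[d=a] π[a](γ[a; MIN(g)→e](R)))) → 1
  γ[x; MIN(a)→c](σ[d<5]((T ⋈[d=a] π[a](γ[a; MIN(g)→e](R))))) → 1

== RESULT ==
x | c
p | 2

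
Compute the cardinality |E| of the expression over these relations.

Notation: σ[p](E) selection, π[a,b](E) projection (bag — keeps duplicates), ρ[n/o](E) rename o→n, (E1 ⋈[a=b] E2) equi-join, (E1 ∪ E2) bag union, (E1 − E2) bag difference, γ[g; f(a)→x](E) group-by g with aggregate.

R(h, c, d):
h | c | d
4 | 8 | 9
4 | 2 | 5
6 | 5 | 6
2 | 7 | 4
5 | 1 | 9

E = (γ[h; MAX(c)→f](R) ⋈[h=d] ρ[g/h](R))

Row counts bottom-up:
  R → 5
  γ[h; MAX(c)→f](R) → 4
  R → 5
  ρ[g/h](R) → 5
  (γ[h; MAX(c)→f](R) ⋈[h=d] ρ[g/h](R)) → 3

|E| = 3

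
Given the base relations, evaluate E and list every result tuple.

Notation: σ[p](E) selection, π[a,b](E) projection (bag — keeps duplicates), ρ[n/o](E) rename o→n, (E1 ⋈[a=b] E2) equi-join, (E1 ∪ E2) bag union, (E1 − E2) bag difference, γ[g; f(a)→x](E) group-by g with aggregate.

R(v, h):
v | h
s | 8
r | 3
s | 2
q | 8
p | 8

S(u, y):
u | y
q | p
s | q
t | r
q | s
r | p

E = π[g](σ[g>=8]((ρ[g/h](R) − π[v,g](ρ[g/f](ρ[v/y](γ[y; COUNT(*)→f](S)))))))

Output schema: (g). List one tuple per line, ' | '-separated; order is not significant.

Row counts bottom-up:
  R → 5
  ρ[g/h](R) → 5
  S → 5
  γ[y; COUNT(*)→f](S) → 4
  ρ[v/y](γ[y; COUNT(*)→f](S)) → 4
  ρ[g/f](ρ[v/y](γ[y; COUNT(*)→f](S))) → 4
  π[v,g](ρ[g/f](ρ[v/y](γ[y; COUNT(*)→f](S)))) → 4
  (ρ[g/h](R) − π[v,g](ρ[g/f](ρ[v/y](γ[y; COUNT(*)→f](S))))) → 5
  σ[g>=8]((ρ[g/h](R) − π[v,g](ρ[g/f](ρ[v/y](γ[y; COUNT(*)→f](S)))))) → 3
  π[g](σ[g>=8]((ρ[g/h](R) − π[v,g](ρ[g/f](ρ[v/y](γ[y; COUNT(*)→f](S))))))) → 3

== RESULT ==
g
8
8
8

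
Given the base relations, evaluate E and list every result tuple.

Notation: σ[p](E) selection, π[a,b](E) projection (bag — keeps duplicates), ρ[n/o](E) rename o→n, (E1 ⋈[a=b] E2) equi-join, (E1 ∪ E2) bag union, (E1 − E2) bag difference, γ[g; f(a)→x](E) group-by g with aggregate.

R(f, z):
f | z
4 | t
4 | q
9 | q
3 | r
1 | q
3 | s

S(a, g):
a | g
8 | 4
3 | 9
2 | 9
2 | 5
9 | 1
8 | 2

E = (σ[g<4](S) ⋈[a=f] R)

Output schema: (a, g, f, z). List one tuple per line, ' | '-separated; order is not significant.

Stepwise |·|:
  S → 6
  σ[g<4](S) → 2
  R → 6
  (σ[g<4](S) ⋈[a=f] R) → 1

== RESULT ==
a | g | f | z
9 | 1 | 9 | q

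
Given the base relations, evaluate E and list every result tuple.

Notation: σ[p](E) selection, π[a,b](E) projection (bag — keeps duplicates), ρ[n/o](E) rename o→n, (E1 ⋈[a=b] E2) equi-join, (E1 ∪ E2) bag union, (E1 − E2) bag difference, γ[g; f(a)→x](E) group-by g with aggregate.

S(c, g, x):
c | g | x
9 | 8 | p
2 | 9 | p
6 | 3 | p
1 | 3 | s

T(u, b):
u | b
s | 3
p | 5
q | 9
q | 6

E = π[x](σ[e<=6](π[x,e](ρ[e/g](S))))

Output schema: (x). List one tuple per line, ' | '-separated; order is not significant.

Row counts bottom-up:
  S → 4
  ρ[e/g](S) → 4
  π[x,e](ρ[e/g](S)) → 4
  σ[e<=6](π[x,e](ρ[e/g](S))) → 2
  π[x](σ[e<=6](π[x,e](ρ[e/g](S)))) → 2

== RESULT ==
x
p
s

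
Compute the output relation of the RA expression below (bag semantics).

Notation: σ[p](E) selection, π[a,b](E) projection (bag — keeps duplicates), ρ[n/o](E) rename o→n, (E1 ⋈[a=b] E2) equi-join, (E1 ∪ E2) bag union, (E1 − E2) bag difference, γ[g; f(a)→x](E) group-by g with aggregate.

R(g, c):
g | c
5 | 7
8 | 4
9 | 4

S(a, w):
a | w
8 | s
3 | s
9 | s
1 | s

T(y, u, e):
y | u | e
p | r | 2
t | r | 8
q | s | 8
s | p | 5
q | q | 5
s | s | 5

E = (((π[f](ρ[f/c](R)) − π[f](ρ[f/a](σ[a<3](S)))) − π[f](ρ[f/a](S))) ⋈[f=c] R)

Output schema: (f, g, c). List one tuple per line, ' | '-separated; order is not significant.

Stepwise |·|:
  R → 3
  ρ[f/c](R) → 3
  π[f](ρ[f/c](R)) → 3
  S → 4
  σ[a<3](S) → 1
  ρ[f/a](σ[a<3](S)) → 1
  π[f](ρ[f/a](σ[a<3](S))) → 1
  (π[f](ρ[f/c](R)) − π[f](ρ[f/a](σ[a<3](S)))) → 3
  S → 4
  ρ[f/a](S) → 4
  π[f](ρ[f/a](S)) → 4
  ((π[f](ρ[f/c](R)) − π[f](ρ[f/a](σ[a<3](S)))) − π[f](ρ[f/a](S))) → 3
  R → 3
  (((π[f](ρ[f/c](R)) − π[f](ρ[f/a](σ[a<3](S)))) − π[f](ρ[f/a](S))) ⋈[f=c] R) → 5

== RESULT ==
f | g | c
4 | 8 | 4
4 | 8 | 4
4 | 9 | 4
4 | 9 | 4
7 | 5 | 7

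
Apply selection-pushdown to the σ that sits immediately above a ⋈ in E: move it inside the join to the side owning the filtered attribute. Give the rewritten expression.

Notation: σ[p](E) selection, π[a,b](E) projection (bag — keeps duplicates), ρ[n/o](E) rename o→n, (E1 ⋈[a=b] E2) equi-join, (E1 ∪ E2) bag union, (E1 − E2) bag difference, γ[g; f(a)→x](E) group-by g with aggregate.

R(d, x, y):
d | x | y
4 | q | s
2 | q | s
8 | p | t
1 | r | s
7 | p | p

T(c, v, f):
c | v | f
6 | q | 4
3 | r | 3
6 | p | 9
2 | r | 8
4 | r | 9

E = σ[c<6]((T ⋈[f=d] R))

σ filters on c, owned by the left side.
E' = (σ[c<6](T) ⋈[f=d] R)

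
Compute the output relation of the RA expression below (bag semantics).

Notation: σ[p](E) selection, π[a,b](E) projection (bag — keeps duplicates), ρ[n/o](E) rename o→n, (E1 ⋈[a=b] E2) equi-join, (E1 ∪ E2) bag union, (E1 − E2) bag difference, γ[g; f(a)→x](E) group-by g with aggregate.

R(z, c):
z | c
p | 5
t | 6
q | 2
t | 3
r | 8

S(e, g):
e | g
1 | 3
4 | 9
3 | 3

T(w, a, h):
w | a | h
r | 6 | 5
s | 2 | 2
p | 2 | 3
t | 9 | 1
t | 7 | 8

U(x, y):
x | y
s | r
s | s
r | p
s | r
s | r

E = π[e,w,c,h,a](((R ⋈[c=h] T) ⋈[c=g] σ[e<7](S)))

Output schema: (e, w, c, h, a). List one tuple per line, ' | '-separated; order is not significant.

Subexpression sizes:
  R → 5
  T → 5
  (R ⋈[c=h] T) → 4
  S → 3
  σ[e<7](S) → 3
  ((R ⋈[c=h] T) ⋈[c=g] σ[e<7](S)) → 2
  π[e,w,c,h,a](((R ⋈[c=h] T) ⋈[c=g] σ[e<7](S))) → 2

== RESULT ==
e | w | c | h | a
1 | p | 3 | 3 | 2
3 | p | 3 | 3 | 2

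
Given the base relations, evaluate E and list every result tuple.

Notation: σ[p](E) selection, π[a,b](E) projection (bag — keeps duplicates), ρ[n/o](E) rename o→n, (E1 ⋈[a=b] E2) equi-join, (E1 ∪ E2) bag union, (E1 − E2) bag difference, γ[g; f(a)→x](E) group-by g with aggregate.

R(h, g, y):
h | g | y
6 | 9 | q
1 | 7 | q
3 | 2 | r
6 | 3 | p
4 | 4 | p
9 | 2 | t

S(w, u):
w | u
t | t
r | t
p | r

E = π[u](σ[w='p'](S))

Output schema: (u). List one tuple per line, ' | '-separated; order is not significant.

Row counts bottom-up:
  S → 3
  σ[w='p'](S) → 1
  π[u](σ[w='p'](S)) → 1

== RESULT ==
u
r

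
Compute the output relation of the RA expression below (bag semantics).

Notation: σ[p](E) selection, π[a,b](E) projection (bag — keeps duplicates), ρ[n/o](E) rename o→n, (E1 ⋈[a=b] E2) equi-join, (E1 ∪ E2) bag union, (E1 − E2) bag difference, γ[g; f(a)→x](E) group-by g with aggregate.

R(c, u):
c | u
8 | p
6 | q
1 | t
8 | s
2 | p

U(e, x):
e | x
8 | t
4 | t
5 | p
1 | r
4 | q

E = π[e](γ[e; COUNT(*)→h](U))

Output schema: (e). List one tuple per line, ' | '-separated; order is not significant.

Per-node cardinality:
  U → 5
  γ[e; COUNT(*)→h](U) → 4
  π[e](γ[e; COUNT(*)→h](U)) → 4

== RESULT ==
e
1
4
5
8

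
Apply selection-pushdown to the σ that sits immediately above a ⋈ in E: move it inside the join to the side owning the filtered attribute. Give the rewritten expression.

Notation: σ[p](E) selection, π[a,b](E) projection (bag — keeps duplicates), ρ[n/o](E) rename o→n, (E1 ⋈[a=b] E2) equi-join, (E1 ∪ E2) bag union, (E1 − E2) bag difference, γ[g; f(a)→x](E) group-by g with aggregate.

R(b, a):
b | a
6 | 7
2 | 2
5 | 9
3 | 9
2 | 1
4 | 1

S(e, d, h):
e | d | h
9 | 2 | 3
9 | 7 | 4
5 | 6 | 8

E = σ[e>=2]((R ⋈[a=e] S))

σ filters on e, owned by the right side.
E' = (R ⋈[a=e] σ[e>=2](S))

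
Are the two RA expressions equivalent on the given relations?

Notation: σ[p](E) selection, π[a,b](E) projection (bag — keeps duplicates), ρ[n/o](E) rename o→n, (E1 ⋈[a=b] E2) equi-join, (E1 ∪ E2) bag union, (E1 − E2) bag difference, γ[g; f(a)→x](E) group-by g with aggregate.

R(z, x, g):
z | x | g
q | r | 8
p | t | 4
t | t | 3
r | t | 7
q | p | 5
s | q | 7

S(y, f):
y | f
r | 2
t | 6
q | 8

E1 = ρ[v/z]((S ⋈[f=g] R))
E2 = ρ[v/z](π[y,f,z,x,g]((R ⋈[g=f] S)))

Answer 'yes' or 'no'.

E1 stepwise |·|:
  S → 3
  R → 6
  (S ⋈[f=g] R) → 1
  ρ[v/z]((S ⋈[f=g] R)) → 1
E2 stepwise |·|:
  R → 6
  S → 3
  (R ⋈[g=f] S) → 1
  π[y,f,z,x,g]((R ⋈[g=f] S)) → 1
  ρ[v/z](π[y,f,z,x,g]((R ⋈[g=f] S))) → 1

E1 and E2 produce the same multiset:
y | f | v | x | g
q | 8 | q | r | 8

yes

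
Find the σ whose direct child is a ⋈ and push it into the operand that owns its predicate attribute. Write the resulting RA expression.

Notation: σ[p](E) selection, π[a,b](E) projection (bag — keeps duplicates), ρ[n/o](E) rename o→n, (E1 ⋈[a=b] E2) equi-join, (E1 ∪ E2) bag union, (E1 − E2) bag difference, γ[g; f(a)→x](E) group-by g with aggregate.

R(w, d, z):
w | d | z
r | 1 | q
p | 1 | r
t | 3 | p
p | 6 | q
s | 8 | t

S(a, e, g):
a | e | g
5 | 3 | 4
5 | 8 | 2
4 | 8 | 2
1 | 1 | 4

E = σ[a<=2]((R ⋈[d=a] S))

σ filters on a, owned by the right side.
E' = (R ⋈[d=a] σ[a<=2](S))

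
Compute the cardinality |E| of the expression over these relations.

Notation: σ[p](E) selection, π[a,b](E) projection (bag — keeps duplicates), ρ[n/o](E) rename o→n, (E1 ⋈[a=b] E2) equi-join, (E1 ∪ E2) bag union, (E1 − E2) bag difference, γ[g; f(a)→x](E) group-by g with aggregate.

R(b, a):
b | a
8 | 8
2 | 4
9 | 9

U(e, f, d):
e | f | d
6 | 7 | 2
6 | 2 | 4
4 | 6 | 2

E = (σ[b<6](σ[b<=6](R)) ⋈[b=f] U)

Subexpression sizes:
  R → 3
  σ[b<=6](R) → 1
  σ[b<6](σ[b<=6](R)) → 1
  U → 3
  (σ[b<6](σ[b<=6](R)) ⋈[b=f] U) → 1

|E| = 1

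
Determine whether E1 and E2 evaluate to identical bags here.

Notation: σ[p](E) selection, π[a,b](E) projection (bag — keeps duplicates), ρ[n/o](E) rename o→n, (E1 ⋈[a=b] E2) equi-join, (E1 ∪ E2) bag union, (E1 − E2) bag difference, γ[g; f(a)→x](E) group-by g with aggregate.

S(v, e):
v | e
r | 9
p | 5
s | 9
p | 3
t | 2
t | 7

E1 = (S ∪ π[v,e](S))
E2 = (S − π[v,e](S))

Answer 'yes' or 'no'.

E1 subexpression sizes:
  S → 6
  S → 6
  π[v,e](S) → 6
  (S ∪ π[v,e](S)) → 12
E2 subexpression sizes:
  S → 6
  S → 6
  π[v,e](S) → 6
  (S − π[v,e](S)) → 0

E1 result:
v | e
p | 3
p | 3
p | 5
p | 5
r | 9
r | 9
s | 9
s | 9
t | 2
t | 2
t | 7
t | 7
E2 result:
v | e
(0 rows)
Witness: ('s', 9) appears 2× in E1 but 0× in E2.

no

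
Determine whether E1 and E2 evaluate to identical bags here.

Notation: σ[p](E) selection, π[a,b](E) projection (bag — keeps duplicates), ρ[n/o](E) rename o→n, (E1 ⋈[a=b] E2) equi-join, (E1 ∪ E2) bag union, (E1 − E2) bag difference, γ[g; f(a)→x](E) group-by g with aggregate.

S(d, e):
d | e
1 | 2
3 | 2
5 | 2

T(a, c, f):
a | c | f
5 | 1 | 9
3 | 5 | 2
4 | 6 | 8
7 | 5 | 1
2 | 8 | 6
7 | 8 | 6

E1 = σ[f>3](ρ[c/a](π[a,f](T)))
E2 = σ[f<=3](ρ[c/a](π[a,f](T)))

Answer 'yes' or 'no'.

E1 stepwise |·|:
  T → 6
  π[a,f](T) → 6
  ρ[c/a](π[a,f](T)) → 6
  σ[f>3](ρ[c/a](π[a,f](T))) → 4
E2 stepwise |·|:
  T → 6
  π[a,f](T) → 6
  ρ[c/a](π[a,f](T)) → 6
  σ[f<=3](ρ[c/a](π[a,f](T))) → 2

E1 result:
c | f
2 | 6
4 | 8
5 | 9
7 | 6
E2 result:
c | f
3 | 2
7 | 1
Witness: (7, 6) appears 1× in E1 but 0× in E2.

no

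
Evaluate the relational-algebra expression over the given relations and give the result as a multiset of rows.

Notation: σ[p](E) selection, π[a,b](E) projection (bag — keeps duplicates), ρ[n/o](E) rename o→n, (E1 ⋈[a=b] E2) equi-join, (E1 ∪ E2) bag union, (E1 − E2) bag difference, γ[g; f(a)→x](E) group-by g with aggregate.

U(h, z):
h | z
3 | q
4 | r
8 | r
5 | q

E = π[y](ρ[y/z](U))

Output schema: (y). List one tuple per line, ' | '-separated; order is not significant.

Subexpression sizes:
  U → 4
  ρ[y/z](U) → 4
  π[y](ρ[y/z](U)) → 4

== RESULT ==
y
q
q
r
r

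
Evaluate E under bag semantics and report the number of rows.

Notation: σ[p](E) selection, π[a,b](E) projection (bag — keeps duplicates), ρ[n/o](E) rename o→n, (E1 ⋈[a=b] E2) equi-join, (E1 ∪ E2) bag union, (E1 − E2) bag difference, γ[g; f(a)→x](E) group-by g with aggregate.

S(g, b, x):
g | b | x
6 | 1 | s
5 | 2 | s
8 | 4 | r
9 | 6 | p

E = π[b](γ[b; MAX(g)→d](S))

Row counts bottom-up:
  S → 4
  γ[b; MAX(g)→d](S) → 4
  π[b](γ[b; MAX(g)→d](S)) → 4

|E| = 4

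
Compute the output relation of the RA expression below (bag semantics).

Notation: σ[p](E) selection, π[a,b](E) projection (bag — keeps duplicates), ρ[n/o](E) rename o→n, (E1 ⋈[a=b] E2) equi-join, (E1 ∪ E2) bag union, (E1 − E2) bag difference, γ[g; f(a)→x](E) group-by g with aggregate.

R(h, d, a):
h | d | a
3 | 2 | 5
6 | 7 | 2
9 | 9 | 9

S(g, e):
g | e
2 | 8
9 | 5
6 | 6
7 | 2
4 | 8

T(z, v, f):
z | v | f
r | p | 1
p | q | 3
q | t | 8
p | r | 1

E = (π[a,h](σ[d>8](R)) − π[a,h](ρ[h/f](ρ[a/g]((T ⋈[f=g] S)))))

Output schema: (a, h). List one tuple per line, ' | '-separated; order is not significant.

Per-node cardinality:
  R → 3
  σ[d>8](R) → 1
  π[a,h](σ[d>8](R)) → 1
  T → 4
  S → 5
  (T ⋈[f=g] S) → 0
  ρ[a/g]((T ⋈[f=g] S)) → 0
  ρ[h/f](ρ[a/g]((T ⋈[f=g] S))) → 0
  π[a,h](ρ[h/f](ρ[a/g]((T ⋈[f=g] S)))) → 0
  (π[a,h](σ[d>8](R)) − π[a,h](ρ[h/f](ρ[a/g]((T ⋈[f=g] S))))) → 1

== RESULT ==
a | h
9 | 9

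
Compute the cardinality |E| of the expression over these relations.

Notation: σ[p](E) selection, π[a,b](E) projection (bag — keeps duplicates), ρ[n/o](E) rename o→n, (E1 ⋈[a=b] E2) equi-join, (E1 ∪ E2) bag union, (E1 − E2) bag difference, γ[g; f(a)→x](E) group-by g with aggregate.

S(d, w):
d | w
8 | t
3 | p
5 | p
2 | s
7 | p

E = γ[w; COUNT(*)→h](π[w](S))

Stepwise |·|:
  S → 5
  π[w](S) → 5
  γ[w; COUNT(*)→h](π[w](S)) → 3

|E| = 3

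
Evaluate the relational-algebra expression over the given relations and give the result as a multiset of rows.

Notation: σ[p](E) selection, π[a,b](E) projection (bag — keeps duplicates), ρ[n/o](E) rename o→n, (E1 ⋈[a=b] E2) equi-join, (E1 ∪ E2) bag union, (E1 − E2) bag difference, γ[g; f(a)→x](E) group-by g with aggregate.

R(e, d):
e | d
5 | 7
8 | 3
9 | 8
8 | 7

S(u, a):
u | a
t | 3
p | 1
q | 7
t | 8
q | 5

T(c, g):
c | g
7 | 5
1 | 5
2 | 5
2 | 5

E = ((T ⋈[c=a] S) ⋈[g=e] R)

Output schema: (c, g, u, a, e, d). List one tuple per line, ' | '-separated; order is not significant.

Row counts bottom-up:
  T → 4
  S → 5
  (T ⋈[c=a] S) → 2
  R → 4
  ((T ⋈[c=a] S) ⋈[g=e] R) → 2

== RESULT ==
c | g | u | a | e | d
1 | 5 | p | 1 | 5 | 7
7 | 5 | q | 7 | 5 | 7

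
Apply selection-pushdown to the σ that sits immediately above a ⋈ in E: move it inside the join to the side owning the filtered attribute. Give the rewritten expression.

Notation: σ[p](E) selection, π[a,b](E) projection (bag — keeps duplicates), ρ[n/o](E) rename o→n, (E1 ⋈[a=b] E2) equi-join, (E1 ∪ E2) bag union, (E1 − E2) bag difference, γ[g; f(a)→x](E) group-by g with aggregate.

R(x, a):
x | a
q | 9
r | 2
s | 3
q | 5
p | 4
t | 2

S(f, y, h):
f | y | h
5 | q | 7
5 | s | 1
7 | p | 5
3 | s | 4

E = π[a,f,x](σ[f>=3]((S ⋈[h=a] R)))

σ filters on f, owned by the left side.
E' = π[a,f,x]((σ[f>=3](S) ⋈[h=a] R))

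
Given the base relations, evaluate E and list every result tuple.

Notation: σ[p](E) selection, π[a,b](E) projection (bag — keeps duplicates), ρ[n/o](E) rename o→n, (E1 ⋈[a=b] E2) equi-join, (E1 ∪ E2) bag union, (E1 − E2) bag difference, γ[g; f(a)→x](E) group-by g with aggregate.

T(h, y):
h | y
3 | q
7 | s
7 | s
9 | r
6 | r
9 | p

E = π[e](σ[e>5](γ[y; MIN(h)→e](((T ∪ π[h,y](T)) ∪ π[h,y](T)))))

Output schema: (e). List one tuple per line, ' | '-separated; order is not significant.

Row counts bottom-up:
  T → 6
  T → 6
  π[h,y](T) → 6
  (T ∪ π[h,y](T)) → 12
  T → 6
  π[h,y](T) → 6
  ((T ∪ π[h,y](T)) ∪ π[h,y](T)) → 18
  γ[y; MIN(h)→e](((T ∪ π[h,y](T)) ∪ π[h,y](T))) → 4
  σ[e>5](γ[y; MIN(h)→e](((T ∪ π[h,y](T)) ∪ π[h,y](T)))) → 3
  π[e](σ[e>5](γ[y; MIN(h)→e](((T ∪ π[h,y](T)) ∪ π[h,y](T))))) → 3

== RESULT ==
e
6
7
9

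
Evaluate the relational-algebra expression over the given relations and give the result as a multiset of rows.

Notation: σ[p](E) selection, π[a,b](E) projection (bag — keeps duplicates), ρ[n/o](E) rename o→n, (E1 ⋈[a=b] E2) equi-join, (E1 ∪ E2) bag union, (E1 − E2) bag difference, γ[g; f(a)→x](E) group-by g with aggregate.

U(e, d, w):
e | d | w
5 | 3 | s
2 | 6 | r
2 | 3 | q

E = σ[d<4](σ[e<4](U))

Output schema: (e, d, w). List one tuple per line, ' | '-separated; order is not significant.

Stepwise |·|:
  U → 3
  σ[e<4](U) → 2
  σ[d<4](σ[e<4](U)) → 1

== RESULT ==
e | d | w
2 | 3 | q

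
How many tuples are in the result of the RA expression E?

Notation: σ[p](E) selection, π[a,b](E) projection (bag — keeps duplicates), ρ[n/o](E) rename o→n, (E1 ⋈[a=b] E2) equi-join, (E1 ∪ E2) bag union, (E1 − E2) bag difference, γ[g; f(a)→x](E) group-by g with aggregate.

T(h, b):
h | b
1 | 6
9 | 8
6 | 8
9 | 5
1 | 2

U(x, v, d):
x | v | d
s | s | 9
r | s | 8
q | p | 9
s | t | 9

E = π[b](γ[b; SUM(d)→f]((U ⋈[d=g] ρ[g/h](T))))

Row counts bottom-up:
  U → 4
  T → 5
  ρ[g/h](T) → 5
  (U ⋈[d=g] ρ[g/h](T)) → 6
  γ[b; SUM(d)→f]((U ⋈[d=g] ρ[g/h](T))) → 2
  π[b](γ[b; SUM(d)→f]((U ⋈[d=g] ρ[g/h](T)))) → 2

|E| = 2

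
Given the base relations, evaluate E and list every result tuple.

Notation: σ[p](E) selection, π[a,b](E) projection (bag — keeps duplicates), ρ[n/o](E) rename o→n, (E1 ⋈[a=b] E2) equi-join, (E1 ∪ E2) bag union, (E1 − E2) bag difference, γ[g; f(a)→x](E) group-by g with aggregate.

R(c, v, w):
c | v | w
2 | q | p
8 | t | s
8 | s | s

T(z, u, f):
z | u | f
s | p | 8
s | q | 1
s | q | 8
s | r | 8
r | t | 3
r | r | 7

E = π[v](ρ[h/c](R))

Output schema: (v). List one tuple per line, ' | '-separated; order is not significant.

Stepwise |·|:
  R → 3
  ρ[h/c](R) → 3
  π[v](ρ[h/c](R)) → 3

== RESULT ==
v
q
s
t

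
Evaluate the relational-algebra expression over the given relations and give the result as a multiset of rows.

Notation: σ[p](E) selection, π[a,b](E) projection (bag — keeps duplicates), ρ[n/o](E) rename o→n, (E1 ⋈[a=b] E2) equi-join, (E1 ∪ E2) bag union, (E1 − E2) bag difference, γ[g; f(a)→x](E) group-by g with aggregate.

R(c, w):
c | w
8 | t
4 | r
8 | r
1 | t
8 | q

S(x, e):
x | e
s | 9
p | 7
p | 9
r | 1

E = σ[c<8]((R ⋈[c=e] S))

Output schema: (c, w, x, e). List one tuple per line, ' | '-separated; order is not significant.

Subexpression sizes:
  R → 5
  S → 4
  (R ⋈[c=e] S) → 1
  σ[c<8]((R ⋈[c=e] S)) → 1

== RESULT ==
c | w | x | e
1 | t | r | 1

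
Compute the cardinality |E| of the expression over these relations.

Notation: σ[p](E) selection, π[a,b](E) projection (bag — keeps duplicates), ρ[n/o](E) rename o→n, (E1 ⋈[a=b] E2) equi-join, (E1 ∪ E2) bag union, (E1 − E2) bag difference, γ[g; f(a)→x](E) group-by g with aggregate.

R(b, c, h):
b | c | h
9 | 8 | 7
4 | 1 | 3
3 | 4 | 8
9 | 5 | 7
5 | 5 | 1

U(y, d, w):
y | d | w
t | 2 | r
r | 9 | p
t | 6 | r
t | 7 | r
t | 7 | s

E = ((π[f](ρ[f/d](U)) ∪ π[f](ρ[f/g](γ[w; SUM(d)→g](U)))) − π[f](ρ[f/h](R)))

Subexpression sizes:
  U → 5
  ρ[f/d](U) → 5
  π[f](ρ[f/d](U)) → 5
  U → 5
  γ[w; SUM(d)→g](U) → 3
  ρ[f/g](γ[w; SUM(d)→g](U)) → 3
  π[f](ρ[f/g](γ[w; SUM(d)→g](U))) → 3
  (π[f](ρ[f/d](U)) ∪ π[f](ρ[f/g](γ[w; SUM(d)→g](U)))) → 8
  R → 5
  ρ[f/h](R) → 5
  π[f](ρ[f/h](R)) → 5
  ((π[f](ρ[f/d](U)) ∪ π[f](ρ[f/g](γ[w; SUM(d)→g](U)))) − π[f](ρ[f/h](R))) → 6

|E| = 6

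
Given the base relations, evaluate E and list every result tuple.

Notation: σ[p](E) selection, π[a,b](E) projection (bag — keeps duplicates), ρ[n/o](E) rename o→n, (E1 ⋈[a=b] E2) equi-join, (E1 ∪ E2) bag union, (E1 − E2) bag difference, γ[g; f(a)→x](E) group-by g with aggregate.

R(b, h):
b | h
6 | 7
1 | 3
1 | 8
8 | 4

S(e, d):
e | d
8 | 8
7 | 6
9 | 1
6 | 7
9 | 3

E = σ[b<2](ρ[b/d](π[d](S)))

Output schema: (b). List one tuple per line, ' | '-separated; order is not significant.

Stepwise |·|:
  S → 5
  π[d](S) → 5
  ρ[b/d](π[d](S)) → 5
  σ[b<2](ρ[b/d](π[d](S))) → 1

== RESULT ==
b
1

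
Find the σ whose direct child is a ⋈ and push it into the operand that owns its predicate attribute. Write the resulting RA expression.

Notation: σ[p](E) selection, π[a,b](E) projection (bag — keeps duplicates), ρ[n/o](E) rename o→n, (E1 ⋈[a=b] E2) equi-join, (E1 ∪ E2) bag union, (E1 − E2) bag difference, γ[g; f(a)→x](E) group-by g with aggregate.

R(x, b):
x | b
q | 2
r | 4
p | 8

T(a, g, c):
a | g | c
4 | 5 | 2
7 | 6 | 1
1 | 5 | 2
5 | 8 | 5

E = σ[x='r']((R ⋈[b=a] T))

σ filters on x, owned by the left side.
E' = (σ[x='r'](R) ⋈[b=a] T)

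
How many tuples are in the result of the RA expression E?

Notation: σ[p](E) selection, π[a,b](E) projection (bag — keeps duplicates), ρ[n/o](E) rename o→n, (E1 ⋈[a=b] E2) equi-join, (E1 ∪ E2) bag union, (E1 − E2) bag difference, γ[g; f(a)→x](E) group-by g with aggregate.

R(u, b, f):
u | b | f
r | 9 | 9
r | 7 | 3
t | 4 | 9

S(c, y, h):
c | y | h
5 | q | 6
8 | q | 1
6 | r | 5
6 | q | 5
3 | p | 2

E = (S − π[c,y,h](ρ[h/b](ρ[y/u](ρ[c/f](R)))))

Subexpression sizes:
  S → 5
  R → 3
  ρ[c/f](R) → 3
  ρ[y/u](ρ[c/f](R)) → 3
  ρ[h/b](ρ[y/u](ρ[c/f](R))) → 3
  π[c,y,h](ρ[h/b](ρ[y/u](ρ[c/f](R)))) → 3
  (S − π[c,y,h](ρ[h/b](ρ[y/u](ρ[c/f](R))))) → 5

|E| = 5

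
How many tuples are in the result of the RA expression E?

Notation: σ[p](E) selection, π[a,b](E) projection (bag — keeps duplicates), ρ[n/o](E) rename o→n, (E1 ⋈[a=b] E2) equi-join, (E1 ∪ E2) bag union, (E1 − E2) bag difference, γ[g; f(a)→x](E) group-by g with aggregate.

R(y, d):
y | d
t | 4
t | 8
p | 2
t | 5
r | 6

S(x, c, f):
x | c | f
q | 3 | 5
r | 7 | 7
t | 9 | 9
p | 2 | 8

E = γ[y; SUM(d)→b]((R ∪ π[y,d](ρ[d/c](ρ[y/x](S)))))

Row counts bottom-up:
  R → 5
  S → 4
  ρ[y/x](S) → 4
  ρ[d/c](ρ[y/x](S)) → 4
  π[y,d](ρ[d/c](ρ[y/x](S))) → 4
  (R ∪ π[y,d](ρ[d/c](ρ[y/x](S)))) → 9
  γ[y; SUM(d)→b]((R ∪ π[y,d](ρ[d/c](ρ[y/x](S))))) → 4

|E| = 4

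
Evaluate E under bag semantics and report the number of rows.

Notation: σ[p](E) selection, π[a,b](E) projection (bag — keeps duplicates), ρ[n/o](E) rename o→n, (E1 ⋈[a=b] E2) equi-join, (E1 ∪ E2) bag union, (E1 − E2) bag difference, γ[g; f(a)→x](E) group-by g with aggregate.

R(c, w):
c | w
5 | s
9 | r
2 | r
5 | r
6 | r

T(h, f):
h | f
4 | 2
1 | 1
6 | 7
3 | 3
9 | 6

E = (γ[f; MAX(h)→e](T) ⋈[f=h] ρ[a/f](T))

Stepwise |·|:
  T → 5
  γ[f; MAX(h)→e](T) → 5
  T → 5
  ρ[a/f](T) → 5
  (γ[f; MAX(h)→e](T) ⋈[f=h] ρ[a/f](T)) → 3

|E| = 3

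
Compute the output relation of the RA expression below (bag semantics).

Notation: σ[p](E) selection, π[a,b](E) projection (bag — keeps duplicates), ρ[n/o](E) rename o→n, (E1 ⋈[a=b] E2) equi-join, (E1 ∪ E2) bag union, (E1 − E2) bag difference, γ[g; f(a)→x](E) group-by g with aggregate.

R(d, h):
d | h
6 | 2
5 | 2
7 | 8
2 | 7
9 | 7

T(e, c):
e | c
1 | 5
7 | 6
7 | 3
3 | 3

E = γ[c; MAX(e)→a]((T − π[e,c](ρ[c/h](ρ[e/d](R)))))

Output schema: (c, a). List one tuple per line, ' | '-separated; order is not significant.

Per-node cardinality:
  T → 4
  R → 5
  ρ[e/d](R) → 5
  ρ[c/h](ρ[e/d](R)) → 5
  π[e,c](ρ[c/h](ρ[e/d](R))) → 5
  (T − π[e,c](ρ[c/h](ρ[e/d](R)))) → 4
  γ[c; MAX(e)→a]((T − π[e,c](ρ[c/h](ρ[e/d](R))))) → 3

== RESULT ==
c | a
3 | 7
5 | 1
6 | 7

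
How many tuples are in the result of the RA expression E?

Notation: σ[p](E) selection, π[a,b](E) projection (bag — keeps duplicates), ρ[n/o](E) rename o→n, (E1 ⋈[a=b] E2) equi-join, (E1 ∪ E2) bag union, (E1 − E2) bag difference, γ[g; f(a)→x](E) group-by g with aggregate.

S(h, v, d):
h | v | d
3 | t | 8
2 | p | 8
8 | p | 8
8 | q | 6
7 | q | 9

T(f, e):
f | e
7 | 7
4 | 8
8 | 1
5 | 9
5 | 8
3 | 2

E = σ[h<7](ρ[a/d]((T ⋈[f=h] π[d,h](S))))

Stepwise |·|:
  T → 6
  S → 5
  π[d,h](S) → 5
  (T ⋈[f=h] π[d,h](S)) → 4
  ρ[a/d]((T ⋈[f=h] π[d,h](S))) → 4
  σ[h<7](ρ[a/d]((T ⋈[f=h] π[d,h](S)))) → 1

|E| = 1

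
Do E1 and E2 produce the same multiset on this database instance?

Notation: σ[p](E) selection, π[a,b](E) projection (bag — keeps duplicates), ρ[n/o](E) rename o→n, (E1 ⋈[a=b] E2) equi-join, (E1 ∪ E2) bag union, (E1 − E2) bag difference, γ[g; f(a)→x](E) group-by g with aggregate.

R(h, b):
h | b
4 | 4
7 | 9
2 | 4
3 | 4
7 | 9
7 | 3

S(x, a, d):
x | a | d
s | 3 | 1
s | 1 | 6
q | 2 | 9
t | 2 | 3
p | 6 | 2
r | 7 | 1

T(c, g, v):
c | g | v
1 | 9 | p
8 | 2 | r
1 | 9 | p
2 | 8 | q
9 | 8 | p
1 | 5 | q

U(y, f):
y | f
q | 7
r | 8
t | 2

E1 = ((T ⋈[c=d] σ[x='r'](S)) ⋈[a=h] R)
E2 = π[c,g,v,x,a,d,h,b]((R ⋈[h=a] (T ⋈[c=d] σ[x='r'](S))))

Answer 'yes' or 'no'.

E1 row counts bottom-up:
  T → 6
  S → 6
  σ[x='r'](S) → 1
  (T ⋈[c=d] σ[x='r'](S)) → 3
  R → 6
  ((T ⋈[c=d] σ[x='r'](S)) ⋈[a=h] R) → 9
E2 row counts bottom-up:
  R → 6
  T → 6
  S → 6
  σ[x='r'](S) → 1
  (T ⋈[c=d] σ[x='r'](S)) → 3
  (R ⋈[h=a] (T ⋈[c=d] σ[x='r'](S))) → 9
  π[c,g,v,x,a,d,h,b]((R ⋈[h=a] (T ⋈[c=d] σ[x='r'](S)))) → 9

E1 and E2 produce the same multiset:
c | g | v | x | a | d | h | b
1 | 5 | q | r | 7 | 1 | 7 | 3
1 | 5 | q | r | 7 | 1 | 7 | 9
1 | 5 | q | r | 7 | 1 | 7 | 9
1 | 9 | p | r | 7 | 1 | 7 | 3
1 | 9 | p | r | 7 | 1 | 7 | 3
1 | 9 | p | r | 7 | 1 | 7 | 9
1 | 9 | p | r | 7 | 1 | 7 | 9
1 | 9 | p | r | 7 | 1 | 7 | 9
1 | 9 | p | r | 7 | 1 | 7 | 9

yes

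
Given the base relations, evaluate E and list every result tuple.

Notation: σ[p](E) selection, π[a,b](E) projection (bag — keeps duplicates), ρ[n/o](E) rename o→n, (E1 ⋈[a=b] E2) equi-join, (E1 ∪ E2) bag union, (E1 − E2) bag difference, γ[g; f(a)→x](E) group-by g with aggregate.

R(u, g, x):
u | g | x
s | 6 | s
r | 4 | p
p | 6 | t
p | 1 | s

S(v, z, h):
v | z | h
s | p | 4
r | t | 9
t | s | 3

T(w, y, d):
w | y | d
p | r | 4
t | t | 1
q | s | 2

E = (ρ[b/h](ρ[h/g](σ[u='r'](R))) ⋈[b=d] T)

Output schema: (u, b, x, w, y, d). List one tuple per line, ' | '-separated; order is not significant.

Stepwise |·|:
  R → 4
  σ[u='r'](R) → 1
  ρ[h/g](σ[u='r'](R)) → 1
  ρ[b/h](ρ[h/g](σ[u='r'](R))) → 1
  T → 3
  (ρ[b/h](ρ[h/g](σ[u='r'](R))) ⋈[b=d] T) → 1

== RESULT ==
u | b | x | w | y | d
r | 4 | p | p | r | 4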